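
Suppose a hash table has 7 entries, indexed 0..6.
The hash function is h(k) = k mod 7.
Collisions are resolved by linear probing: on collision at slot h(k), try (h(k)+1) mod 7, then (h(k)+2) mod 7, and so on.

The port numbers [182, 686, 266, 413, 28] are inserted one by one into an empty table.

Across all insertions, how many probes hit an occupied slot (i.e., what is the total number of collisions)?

182: h=0 -> slot 0
686: h=0, probe 0,1 -> slot 1
266: h=0, probe 0,1,2 -> slot 2
413: h=0, probe 0,1,2,3 -> slot 3
28: h=0, probe 0,1,2,3,4 -> slot 4
Table: [182, 686, 266, 413, 28, ., .]

10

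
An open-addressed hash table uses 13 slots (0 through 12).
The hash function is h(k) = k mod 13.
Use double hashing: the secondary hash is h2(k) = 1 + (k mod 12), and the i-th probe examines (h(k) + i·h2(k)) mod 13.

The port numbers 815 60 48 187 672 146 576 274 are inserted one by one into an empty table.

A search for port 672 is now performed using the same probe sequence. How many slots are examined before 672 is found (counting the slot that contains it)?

3

815: h=9 => slot 9
60: h=8 => slot 8
48: h=9, h2=1, probe 9,10 => slot 10
187: h=5 => slot 5
672: h=9, h2=1, probe 9,10,11 => slot 11
146: h=3 => slot 3
576: h=4 => slot 4
274: h=1 => slot 1
Table: [-, 274, -, 146, 576, 187, -, -, 60, 815, 48, 672, -]
Lookup 672: h=9, h2=1, probe 9,10,11 → found at 11.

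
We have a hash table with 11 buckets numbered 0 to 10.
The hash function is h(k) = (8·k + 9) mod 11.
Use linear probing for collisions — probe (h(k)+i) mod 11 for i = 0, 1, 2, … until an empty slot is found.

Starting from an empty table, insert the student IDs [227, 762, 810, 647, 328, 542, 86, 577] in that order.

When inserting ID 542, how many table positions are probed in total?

227 hashes to 10; slot 10 is free => place at 10.
762 hashes to 0; slot 0 is free => place at 0.
810 hashes to 10; 10,0 taken => place at 1.
647 hashes to 4; slot 4 is free => place at 4.
328 hashes to 4; 4 taken => place at 5.
542 hashes to 0; 0,1 taken => place at 2.
86 hashes to 4; 4,5 taken => place at 6.
577 hashes to 5; 5,6 taken => place at 7.
Table: [762, 810, 542, ∅, 647, 328, 86, 577, ∅, ∅, 227]

3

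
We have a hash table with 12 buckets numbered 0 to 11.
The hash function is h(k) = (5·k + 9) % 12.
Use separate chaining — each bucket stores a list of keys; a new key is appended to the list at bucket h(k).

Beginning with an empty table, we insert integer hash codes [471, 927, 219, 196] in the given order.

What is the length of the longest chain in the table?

3

Insert 471: h=0, bucket 0 empty → new chain.
Insert 927: h=0, bucket 0 nonempty → append to chain.
Insert 219: h=0, bucket 0 nonempty → append to chain.
Insert 196: h=5, bucket 5 empty → new chain.
Final buckets:
0: 471 -> 927 -> 219
1: ∅
2: ∅
3: ∅
4: ∅
5: 196
6: ∅
7: ∅
8: ∅
9: ∅
10: ∅
11: ∅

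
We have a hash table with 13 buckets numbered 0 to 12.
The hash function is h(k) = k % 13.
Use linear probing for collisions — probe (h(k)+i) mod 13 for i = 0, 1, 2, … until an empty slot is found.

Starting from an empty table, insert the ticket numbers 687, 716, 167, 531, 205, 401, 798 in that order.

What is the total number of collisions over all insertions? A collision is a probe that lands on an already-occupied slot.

687 hashes to 11; slot 11 is free → place at 11.
716 hashes to 1; slot 1 is free → place at 1.
167 hashes to 11; 11 taken → place at 12.
531 hashes to 11; 11,12 taken → place at 0.
205 hashes to 10; slot 10 is free → place at 10.
401 hashes to 11; 11,12,0,1 taken → place at 2.
798 hashes to 5; slot 5 is free → place at 5.
Table: [531, 716, 401, ∅, ∅, 798, ∅, ∅, ∅, ∅, 205, 687, 167]

7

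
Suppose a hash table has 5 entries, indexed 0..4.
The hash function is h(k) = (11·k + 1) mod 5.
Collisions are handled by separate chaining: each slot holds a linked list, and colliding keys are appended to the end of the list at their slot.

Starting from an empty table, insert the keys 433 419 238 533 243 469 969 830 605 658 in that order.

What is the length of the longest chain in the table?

5

433 -> bucket 4
419 -> bucket 0
238 -> bucket 4 (collision)
533 -> bucket 4 (collision)
243 -> bucket 4 (collision)
469 -> bucket 0 (collision)
969 -> bucket 0 (collision)
830 -> bucket 1
605 -> bucket 1 (collision)
658 -> bucket 4 (collision)
Final buckets:
0: 419 -> 469 -> 969
1: 830 -> 605
2: _
3: _
4: 433 -> 238 -> 533 -> 243 -> 658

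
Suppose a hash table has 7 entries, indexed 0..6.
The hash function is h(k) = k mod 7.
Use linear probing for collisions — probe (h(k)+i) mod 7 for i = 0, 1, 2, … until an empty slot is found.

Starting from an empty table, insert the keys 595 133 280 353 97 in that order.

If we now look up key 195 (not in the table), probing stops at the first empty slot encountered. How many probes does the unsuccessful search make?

595 hashes to 0; slot 0 is free => place at 0.
133 hashes to 0; 0 taken => place at 1.
280 hashes to 0; 0,1 taken => place at 2.
353 hashes to 3; slot 3 is free => place at 3.
97 hashes to 6; slot 6 is free => place at 6.
Table: [595, 133, 280, 353, ., ., 97]
Lookup 195: h=6, probe 6,0,1,2,3,4 → slot 4 empty, not found.

6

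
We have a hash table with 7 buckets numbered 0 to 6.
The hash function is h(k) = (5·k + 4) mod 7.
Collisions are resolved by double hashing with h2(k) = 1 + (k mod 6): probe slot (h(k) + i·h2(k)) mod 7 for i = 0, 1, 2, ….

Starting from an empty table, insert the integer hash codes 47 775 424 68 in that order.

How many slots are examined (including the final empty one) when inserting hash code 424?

Insert 47: h=1, slot 1 empty => index 1.
Insert 775: h=1, h2=2, slot 1 occupied => index 3.
Insert 424: h=3, h2=5, slots 3,1 occupied => index 6.
Insert 68: h=1, h2=3, slot 1 occupied => index 4.
Table: [∅, 47, ∅, 775, 68, ∅, 424]

3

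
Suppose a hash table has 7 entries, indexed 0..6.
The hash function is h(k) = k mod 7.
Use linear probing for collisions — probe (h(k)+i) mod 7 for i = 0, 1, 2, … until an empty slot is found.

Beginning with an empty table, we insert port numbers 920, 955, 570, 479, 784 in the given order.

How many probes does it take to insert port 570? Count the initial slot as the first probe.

920: h=3 => slot 3
955: h=3, probe 3,4 => slot 4
570: h=3, probe 3,4,5 => slot 5
479: h=3, probe 3,4,5,6 => slot 6
784: h=0 => slot 0
Table: [784, ., ., 920, 955, 570, 479]

3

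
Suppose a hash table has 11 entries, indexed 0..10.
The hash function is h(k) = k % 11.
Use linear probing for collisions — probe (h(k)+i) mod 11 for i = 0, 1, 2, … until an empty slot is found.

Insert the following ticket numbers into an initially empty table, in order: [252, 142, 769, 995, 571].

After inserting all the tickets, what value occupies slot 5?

252 hashes to 10; slot 10 is free -> place at 10.
142 hashes to 10; 10 taken -> place at 0.
769 hashes to 10; 10,0 taken -> place at 1.
995 hashes to 5; slot 5 is free -> place at 5.
571 hashes to 10; 10,0,1 taken -> place at 2.
Table: [142, 769, 571, —, —, 995, —, —, —, —, 252]

995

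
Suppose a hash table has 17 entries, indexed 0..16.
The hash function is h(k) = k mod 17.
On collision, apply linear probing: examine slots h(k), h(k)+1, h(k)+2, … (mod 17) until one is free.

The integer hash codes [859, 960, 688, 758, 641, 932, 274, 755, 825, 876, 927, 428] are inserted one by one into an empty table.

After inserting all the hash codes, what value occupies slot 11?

Insert 859: h=9, slot 9 empty => index 9.
Insert 960: h=8, slot 8 empty => index 8.
Insert 688: h=8, slots 8,9 occupied => index 10.
Insert 758: h=10, slot 10 occupied => index 11.
Insert 641: h=12, slot 12 empty => index 12.
Insert 932: h=14, slot 14 empty => index 14.
Insert 274: h=2, slot 2 empty => index 2.
Insert 755: h=7, slot 7 empty => index 7.
Insert 825: h=9, slots 9,10,11,12 occupied => index 13.
Insert 876: h=9, slots 9,10,11,12,13,14 occupied => index 15.
Insert 927: h=9, slots 9,10,11,12,13,14,15 occupied => index 16.
Insert 428: h=3, slot 3 empty => index 3.
Table: [_, _, 274, 428, _, _, _, 755, 960, 859, 688, 758, 641, 825, 932, 876, 927]

758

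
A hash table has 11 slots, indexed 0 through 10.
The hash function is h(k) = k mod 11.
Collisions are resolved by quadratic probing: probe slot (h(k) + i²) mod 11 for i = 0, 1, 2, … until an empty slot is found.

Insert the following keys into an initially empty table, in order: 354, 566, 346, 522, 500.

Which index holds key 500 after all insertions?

354 hashes to 2; slot 2 is free -> place at 2.
566 hashes to 5; slot 5 is free -> place at 5.
346 hashes to 5; 5 taken -> place at 6.
522 hashes to 5; 5,6 taken -> place at 9.
500 hashes to 5; 5,6,9 taken -> place at 3.
Table: [., ., 354, 500, ., 566, 346, ., ., 522, .]

3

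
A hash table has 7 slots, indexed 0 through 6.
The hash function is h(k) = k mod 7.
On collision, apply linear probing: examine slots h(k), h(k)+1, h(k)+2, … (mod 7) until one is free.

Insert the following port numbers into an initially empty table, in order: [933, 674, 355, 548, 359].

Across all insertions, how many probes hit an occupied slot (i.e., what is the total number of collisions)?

933 hashes to 2; slot 2 is free → place at 2.
674 hashes to 2; 2 taken → place at 3.
355 hashes to 5; slot 5 is free → place at 5.
548 hashes to 2; 2,3 taken → place at 4.
359 hashes to 2; 2,3,4,5 taken → place at 6.
Table: [—, —, 933, 674, 548, 355, 359]

7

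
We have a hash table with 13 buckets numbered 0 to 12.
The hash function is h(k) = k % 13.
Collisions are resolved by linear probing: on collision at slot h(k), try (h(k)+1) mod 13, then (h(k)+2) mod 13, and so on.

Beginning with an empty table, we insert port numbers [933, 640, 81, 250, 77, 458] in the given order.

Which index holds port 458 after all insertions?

6

933 hashes to 10; slot 10 is free → place at 10.
640 hashes to 3; slot 3 is free → place at 3.
81 hashes to 3; 3 taken → place at 4.
250 hashes to 3; 3,4 taken → place at 5.
77 hashes to 12; slot 12 is free → place at 12.
458 hashes to 3; 3,4,5 taken → place at 6.
Table: [∅, ∅, ∅, 640, 81, 250, 458, ∅, ∅, ∅, 933, ∅, 77]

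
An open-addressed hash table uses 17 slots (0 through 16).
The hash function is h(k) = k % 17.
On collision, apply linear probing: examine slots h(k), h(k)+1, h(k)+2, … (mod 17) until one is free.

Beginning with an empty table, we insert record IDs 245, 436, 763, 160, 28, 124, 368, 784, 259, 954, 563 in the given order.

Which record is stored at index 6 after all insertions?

245 hashes to 7; slot 7 is free -> place at 7.
436 hashes to 11; slot 11 is free -> place at 11.
763 hashes to 15; slot 15 is free -> place at 15.
160 hashes to 7; 7 taken -> place at 8.
28 hashes to 11; 11 taken -> place at 12.
124 hashes to 5; slot 5 is free -> place at 5.
368 hashes to 11; 11,12 taken -> place at 13.
784 hashes to 2; slot 2 is free -> place at 2.
259 hashes to 4; slot 4 is free -> place at 4.
954 hashes to 2; 2 taken -> place at 3.
563 hashes to 2; 2,3,4,5 taken -> place at 6.
Table: [., ., 784, 954, 259, 124, 563, 245, 160, ., ., 436, 28, 368, ., 763, .]

563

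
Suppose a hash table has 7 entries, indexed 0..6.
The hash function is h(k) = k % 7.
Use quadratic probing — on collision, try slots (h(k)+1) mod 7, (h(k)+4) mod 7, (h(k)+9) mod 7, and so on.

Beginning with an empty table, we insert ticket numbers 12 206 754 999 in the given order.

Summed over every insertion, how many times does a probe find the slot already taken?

3

12: h=5 -> slot 5
206: h=3 -> slot 3
754: h=5, probe 5,6 -> slot 6
999: h=5, probe 5,6,2 -> slot 2
Table: [_, _, 999, 206, _, 12, 754]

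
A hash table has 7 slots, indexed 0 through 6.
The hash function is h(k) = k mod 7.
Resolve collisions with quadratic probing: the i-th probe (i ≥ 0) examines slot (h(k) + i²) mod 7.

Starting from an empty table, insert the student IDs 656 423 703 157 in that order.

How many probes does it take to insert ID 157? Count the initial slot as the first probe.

656 hashes to 5; slot 5 is free => place at 5.
423 hashes to 3; slot 3 is free => place at 3.
703 hashes to 3; 3 taken => place at 4.
157 hashes to 3; 3,4 taken => place at 0.
Table: [157, _, _, 423, 703, 656, _]

3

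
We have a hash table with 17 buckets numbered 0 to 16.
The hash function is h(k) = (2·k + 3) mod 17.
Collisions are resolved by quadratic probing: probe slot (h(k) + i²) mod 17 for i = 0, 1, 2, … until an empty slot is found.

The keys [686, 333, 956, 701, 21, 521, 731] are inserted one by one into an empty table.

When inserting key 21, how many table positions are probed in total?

686 hashes to 15; slot 15 is free => place at 15.
333 hashes to 6; slot 6 is free => place at 6.
956 hashes to 11; slot 11 is free => place at 11.
701 hashes to 11; 11 taken => place at 12.
21 hashes to 11; 11,12,15 taken => place at 3.
521 hashes to 8; slot 8 is free => place at 8.
731 hashes to 3; 3 taken => place at 4.
Table: [_, _, _, 21, 731, _, 333, _, 521, _, _, 956, 701, _, _, 686, _]

4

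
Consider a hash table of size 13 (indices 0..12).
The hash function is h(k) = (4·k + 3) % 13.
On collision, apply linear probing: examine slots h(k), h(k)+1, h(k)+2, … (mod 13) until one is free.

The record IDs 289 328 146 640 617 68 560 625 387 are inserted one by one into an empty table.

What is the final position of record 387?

9

289: h=2 → slot 2
328: h=2, probe 2,3 → slot 3
146: h=2, probe 2,3,4 → slot 4
640: h=2, probe 2,3,4,5 → slot 5
617: h=1 → slot 1
68: h=2, probe 2,3,4,5,6 → slot 6
560: h=7 → slot 7
625: h=7, probe 7,8 → slot 8
387: h=4, probe 4,5,6,7,8,9 → slot 9
Table: [-, 617, 289, 328, 146, 640, 68, 560, 625, 387, -, -, -]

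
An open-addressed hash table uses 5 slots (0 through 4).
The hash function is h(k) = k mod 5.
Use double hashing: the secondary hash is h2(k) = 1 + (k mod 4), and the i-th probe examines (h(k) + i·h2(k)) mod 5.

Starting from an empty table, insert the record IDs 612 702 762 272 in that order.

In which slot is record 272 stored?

612 hashes to 2; slot 2 is free => place at 2.
702 hashes to 2, h2=3; 2 taken => place at 0.
762 hashes to 2, h2=3; 2,0 taken => place at 3.
272 hashes to 2, h2=1; 2,3 taken => place at 4.
Table: [702, ., 612, 762, 272]

4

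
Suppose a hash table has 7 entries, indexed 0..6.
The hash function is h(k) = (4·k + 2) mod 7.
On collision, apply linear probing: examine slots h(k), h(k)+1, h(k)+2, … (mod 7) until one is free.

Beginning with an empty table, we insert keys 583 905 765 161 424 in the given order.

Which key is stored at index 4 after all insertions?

905

583: h=3 -> slot 3
905: h=3, probe 3,4 -> slot 4
765: h=3, probe 3,4,5 -> slot 5
161: h=2 -> slot 2
424: h=4, probe 4,5,6 -> slot 6
Table: [—, —, 161, 583, 905, 765, 424]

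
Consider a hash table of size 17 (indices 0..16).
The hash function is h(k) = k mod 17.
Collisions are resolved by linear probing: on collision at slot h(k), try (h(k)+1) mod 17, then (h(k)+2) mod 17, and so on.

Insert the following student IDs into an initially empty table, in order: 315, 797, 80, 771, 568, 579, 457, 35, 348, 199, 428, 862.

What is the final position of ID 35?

2

315: h=9 → slot 9
797: h=15 → slot 15
80: h=12 → slot 12
771: h=6 → slot 6
568: h=7 → slot 7
579: h=1 → slot 1
457: h=15, probe 15,16 → slot 16
35: h=1, probe 1,2 → slot 2
348: h=8 → slot 8
199: h=12, probe 12,13 → slot 13
428: h=3 → slot 3
862: h=12, probe 12,13,14 → slot 14
Table: [—, 579, 35, 428, —, —, 771, 568, 348, 315, —, —, 80, 199, 862, 797, 457]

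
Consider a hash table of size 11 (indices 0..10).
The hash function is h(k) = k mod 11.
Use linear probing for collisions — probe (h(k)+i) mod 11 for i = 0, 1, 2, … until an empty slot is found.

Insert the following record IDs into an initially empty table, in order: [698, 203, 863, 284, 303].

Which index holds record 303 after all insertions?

698 hashes to 5; slot 5 is free -> place at 5.
203 hashes to 5; 5 taken -> place at 6.
863 hashes to 5; 5,6 taken -> place at 7.
284 hashes to 9; slot 9 is free -> place at 9.
303 hashes to 6; 6,7 taken -> place at 8.
Table: [—, —, —, —, —, 698, 203, 863, 303, 284, —]

8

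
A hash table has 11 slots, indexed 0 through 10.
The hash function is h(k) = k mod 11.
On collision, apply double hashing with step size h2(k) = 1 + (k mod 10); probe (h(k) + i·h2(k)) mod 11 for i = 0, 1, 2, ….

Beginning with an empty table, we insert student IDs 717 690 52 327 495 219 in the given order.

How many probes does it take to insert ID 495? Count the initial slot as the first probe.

717 hashes to 2; slot 2 is free => place at 2.
690 hashes to 8; slot 8 is free => place at 8.
52 hashes to 8, h2=3; 8 taken => place at 0.
327 hashes to 8, h2=8; 8 taken => place at 5.
495 hashes to 0, h2=6; 0 taken => place at 6.
219 hashes to 10; slot 10 is free => place at 10.
Table: [52, _, 717, _, _, 327, 495, _, 690, _, 219]

2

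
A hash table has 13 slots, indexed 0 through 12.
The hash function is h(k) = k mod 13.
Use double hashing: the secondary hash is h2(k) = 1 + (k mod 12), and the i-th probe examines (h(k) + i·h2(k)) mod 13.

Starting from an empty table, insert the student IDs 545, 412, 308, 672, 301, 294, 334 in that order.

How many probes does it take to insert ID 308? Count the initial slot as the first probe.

2

545 hashes to 12; slot 12 is free -> place at 12.
412 hashes to 9; slot 9 is free -> place at 9.
308 hashes to 9, h2=9; 9 taken -> place at 5.
672 hashes to 9, h2=1; 9 taken -> place at 10.
301 hashes to 2; slot 2 is free -> place at 2.
294 hashes to 8; slot 8 is free -> place at 8.
334 hashes to 9, h2=11; 9 taken -> place at 7.
Table: [-, -, 301, -, -, 308, -, 334, 294, 412, 672, -, 545]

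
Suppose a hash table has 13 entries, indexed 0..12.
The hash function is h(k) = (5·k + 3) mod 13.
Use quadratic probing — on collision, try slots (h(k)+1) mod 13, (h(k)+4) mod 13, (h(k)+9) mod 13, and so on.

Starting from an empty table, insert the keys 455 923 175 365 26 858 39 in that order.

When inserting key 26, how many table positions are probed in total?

4

455: h=3 => slot 3
923: h=3, probe 3,4 => slot 4
175: h=7 => slot 7
365: h=8 => slot 8
26: h=3, probe 3,4,7,12 => slot 12
858: h=3, probe 3,4,7,12,6 => slot 6
39: h=3, probe 3,4,7,12,6,2 => slot 2
Table: [-, -, 39, 455, 923, -, 858, 175, 365, -, -, -, 26]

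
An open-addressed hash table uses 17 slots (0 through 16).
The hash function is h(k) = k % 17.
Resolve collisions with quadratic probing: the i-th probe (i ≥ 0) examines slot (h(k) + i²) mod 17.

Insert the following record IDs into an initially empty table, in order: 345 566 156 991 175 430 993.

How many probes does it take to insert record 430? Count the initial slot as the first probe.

Insert 345: h=5, slot 5 empty -> index 5.
Insert 566: h=5, slot 5 occupied -> index 6.
Insert 156: h=3, slot 3 empty -> index 3.
Insert 991: h=5, slots 5,6 occupied -> index 9.
Insert 175: h=5, slots 5,6,9 occupied -> index 14.
Insert 430: h=5, slots 5,6,9,14 occupied -> index 4.
Insert 993: h=7, slot 7 empty -> index 7.
Table: [∅, ∅, ∅, 156, 430, 345, 566, 993, ∅, 991, ∅, ∅, ∅, ∅, 175, ∅, ∅]

5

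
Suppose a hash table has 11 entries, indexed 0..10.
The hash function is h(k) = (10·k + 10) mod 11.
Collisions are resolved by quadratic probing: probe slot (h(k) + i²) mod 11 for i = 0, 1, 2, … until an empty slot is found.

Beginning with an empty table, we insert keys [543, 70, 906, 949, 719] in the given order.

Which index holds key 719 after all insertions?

543 hashes to 6; slot 6 is free → place at 6.
70 hashes to 6; 6 taken → place at 7.
906 hashes to 6; 6,7 taken → place at 10.
949 hashes to 7; 7 taken → place at 8.
719 hashes to 6; 6,7,10 taken → place at 4.
Table: [—, —, —, —, 719, —, 543, 70, 949, —, 906]

4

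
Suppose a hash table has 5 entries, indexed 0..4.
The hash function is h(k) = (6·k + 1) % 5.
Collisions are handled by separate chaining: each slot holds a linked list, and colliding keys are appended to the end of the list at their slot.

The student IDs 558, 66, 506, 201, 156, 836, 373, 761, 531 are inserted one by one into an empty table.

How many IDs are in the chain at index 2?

Insert 558: h=4, bucket 4 empty -> new chain.
Insert 66: h=2, bucket 2 empty -> new chain.
Insert 506: h=2, bucket 2 nonempty -> append to chain.
Insert 201: h=2, bucket 2 nonempty -> append to chain.
Insert 156: h=2, bucket 2 nonempty -> append to chain.
Insert 836: h=2, bucket 2 nonempty -> append to chain.
Insert 373: h=4, bucket 4 nonempty -> append to chain.
Insert 761: h=2, bucket 2 nonempty -> append to chain.
Insert 531: h=2, bucket 2 nonempty -> append to chain.
Final buckets:
0: -
1: -
2: 66 -> 506 -> 201 -> 156 -> 836 -> 761 -> 531
3: -
4: 558 -> 373

7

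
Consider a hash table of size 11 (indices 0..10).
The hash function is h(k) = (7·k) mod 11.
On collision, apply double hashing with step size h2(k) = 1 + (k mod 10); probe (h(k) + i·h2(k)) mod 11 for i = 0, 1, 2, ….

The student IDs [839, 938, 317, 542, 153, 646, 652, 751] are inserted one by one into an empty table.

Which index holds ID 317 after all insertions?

839 hashes to 10; slot 10 is free => place at 10.
938 hashes to 10, h2=9; 10 taken => place at 8.
317 hashes to 8, h2=8; 8 taken => place at 5.
542 hashes to 10, h2=3; 10 taken => place at 2.
153 hashes to 4; slot 4 is free => place at 4.
646 hashes to 1; slot 1 is free => place at 1.
652 hashes to 10, h2=3; 10,2,5,8 taken => place at 0.
751 hashes to 10, h2=2; 10,1 taken => place at 3.
Table: [652, 646, 542, 751, 153, 317, _, _, 938, _, 839]

5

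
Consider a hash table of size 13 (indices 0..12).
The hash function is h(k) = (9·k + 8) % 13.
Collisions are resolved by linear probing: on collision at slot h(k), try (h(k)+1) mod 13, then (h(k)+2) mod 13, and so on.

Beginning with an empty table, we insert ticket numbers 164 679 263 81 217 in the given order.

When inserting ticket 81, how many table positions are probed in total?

3

Insert 164: h=2, slot 2 empty -> index 2.
Insert 679: h=9, slot 9 empty -> index 9.
Insert 263: h=9, slot 9 occupied -> index 10.
Insert 81: h=9, slots 9,10 occupied -> index 11.
Insert 217: h=11, slot 11 occupied -> index 12.
Table: [., ., 164, ., ., ., ., ., ., 679, 263, 81, 217]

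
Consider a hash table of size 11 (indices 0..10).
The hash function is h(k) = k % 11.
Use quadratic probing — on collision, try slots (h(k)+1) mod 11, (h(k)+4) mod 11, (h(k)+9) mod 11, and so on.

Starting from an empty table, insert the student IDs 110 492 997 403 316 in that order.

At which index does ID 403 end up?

110: h=0 -> slot 0
492: h=8 -> slot 8
997: h=7 -> slot 7
403: h=7, probe 7,8,0,5 -> slot 5
316: h=8, probe 8,9 -> slot 9
Table: [110, ∅, ∅, ∅, ∅, 403, ∅, 997, 492, 316, ∅]

5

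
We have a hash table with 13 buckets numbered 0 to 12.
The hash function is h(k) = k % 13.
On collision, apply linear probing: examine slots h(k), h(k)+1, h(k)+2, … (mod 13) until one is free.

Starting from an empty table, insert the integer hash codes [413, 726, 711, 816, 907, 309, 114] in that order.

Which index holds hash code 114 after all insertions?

Insert 413: h=10, slot 10 empty -> index 10.
Insert 726: h=11, slot 11 empty -> index 11.
Insert 711: h=9, slot 9 empty -> index 9.
Insert 816: h=10, slots 10,11 occupied -> index 12.
Insert 907: h=10, slots 10,11,12 occupied -> index 0.
Insert 309: h=10, slots 10,11,12,0 occupied -> index 1.
Insert 114: h=10, slots 10,11,12,0,1 occupied -> index 2.
Table: [907, 309, 114, -, -, -, -, -, -, 711, 413, 726, 816]

2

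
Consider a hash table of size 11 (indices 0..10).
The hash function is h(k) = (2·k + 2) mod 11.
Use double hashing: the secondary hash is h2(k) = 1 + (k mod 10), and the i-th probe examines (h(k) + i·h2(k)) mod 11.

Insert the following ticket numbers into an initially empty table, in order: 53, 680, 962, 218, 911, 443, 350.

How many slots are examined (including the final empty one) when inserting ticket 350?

53: h=9 → slot 9
680: h=9, h2=1, probe 9,10 → slot 10
962: h=1 → slot 1
218: h=9, h2=9, probe 9,7 → slot 7
911: h=9, h2=2, probe 9,0 → slot 0
443: h=8 → slot 8
350: h=9, h2=1, probe 9,10,0,1,2 → slot 2
Table: [911, 962, 350, _, _, _, _, 218, 443, 53, 680]

5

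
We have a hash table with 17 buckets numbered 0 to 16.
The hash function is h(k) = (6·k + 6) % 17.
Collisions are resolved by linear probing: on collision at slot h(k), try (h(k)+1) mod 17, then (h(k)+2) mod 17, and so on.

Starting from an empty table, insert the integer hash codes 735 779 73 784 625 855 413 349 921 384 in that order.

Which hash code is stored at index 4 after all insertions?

735: h=13 => slot 13
779: h=5 => slot 5
73: h=2 => slot 2
784: h=1 => slot 1
625: h=16 => slot 16
855: h=2, probe 2,3 => slot 3
413: h=2, probe 2,3,4 => slot 4
349: h=9 => slot 9
921: h=7 => slot 7
384: h=15 => slot 15
Table: [-, 784, 73, 855, 413, 779, -, 921, -, 349, -, -, -, 735, -, 384, 625]

413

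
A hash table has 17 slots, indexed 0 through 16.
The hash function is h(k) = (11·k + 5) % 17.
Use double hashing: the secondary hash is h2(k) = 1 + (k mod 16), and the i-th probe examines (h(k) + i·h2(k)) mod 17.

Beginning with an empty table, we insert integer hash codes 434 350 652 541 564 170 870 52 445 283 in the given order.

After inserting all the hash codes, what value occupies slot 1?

445

434: h=2 → slot 2
350: h=13 → slot 13
652: h=3 → slot 3
541: h=6 → slot 6
564: h=4 → slot 4
170: h=5 → slot 5
870: h=4, h2=7, probe 4,11 → slot 11
52: h=16 → slot 16
445: h=4, h2=14, probe 4,1 → slot 1
283: h=7 → slot 7
Table: [∅, 445, 434, 652, 564, 170, 541, 283, ∅, ∅, ∅, 870, ∅, 350, ∅, ∅, 52]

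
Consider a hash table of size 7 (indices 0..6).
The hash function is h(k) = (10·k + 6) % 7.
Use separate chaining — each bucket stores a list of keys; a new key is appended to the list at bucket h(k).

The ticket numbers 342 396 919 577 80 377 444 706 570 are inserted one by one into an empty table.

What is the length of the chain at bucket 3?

3

Insert 342: h=3, bucket 3 empty -> new chain.
Insert 396: h=4, bucket 4 empty -> new chain.
Insert 919: h=5, bucket 5 empty -> new chain.
Insert 577: h=1, bucket 1 empty -> new chain.
Insert 80: h=1, bucket 1 nonempty -> append to chain.
Insert 377: h=3, bucket 3 nonempty -> append to chain.
Insert 444: h=1, bucket 1 nonempty -> append to chain.
Insert 706: h=3, bucket 3 nonempty -> append to chain.
Insert 570: h=1, bucket 1 nonempty -> append to chain.
Final buckets:
0: .
1: 577 -> 80 -> 444 -> 570
2: .
3: 342 -> 377 -> 706
4: 396
5: 919
6: .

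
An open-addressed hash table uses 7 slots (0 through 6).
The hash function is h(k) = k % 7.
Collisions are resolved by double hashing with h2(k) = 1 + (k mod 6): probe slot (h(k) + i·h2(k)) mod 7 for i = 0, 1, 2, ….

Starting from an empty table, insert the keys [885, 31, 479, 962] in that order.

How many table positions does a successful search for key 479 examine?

885 hashes to 3; slot 3 is free -> place at 3.
31 hashes to 3, h2=2; 3 taken -> place at 5.
479 hashes to 3, h2=6; 3 taken -> place at 2.
962 hashes to 3, h2=3; 3 taken -> place at 6.
Table: [—, —, 479, 885, —, 31, 962]
Lookup 479: h=3, h2=6, probe 3,2 → found at 2.

2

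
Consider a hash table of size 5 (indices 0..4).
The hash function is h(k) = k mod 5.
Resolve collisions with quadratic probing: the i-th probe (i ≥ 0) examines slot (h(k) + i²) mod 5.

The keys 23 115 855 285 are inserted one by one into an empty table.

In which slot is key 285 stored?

4

23: h=3 -> slot 3
115: h=0 -> slot 0
855: h=0, probe 0,1 -> slot 1
285: h=0, probe 0,1,4 -> slot 4
Table: [115, 855, —, 23, 285]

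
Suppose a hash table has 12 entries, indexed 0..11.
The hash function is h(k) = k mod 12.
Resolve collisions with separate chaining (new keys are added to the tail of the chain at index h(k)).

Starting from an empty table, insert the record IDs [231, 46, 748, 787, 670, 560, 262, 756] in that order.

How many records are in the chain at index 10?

Insert 231: h=3, bucket 3 empty -> new chain.
Insert 46: h=10, bucket 10 empty -> new chain.
Insert 748: h=4, bucket 4 empty -> new chain.
Insert 787: h=7, bucket 7 empty -> new chain.
Insert 670: h=10, bucket 10 nonempty -> append to chain.
Insert 560: h=8, bucket 8 empty -> new chain.
Insert 262: h=10, bucket 10 nonempty -> append to chain.
Insert 756: h=0, bucket 0 empty -> new chain.
Final buckets:
0: 756
1: .
2: .
3: 231
4: 748
5: .
6: .
7: 787
8: 560
9: .
10: 46 -> 670 -> 262
11: .

3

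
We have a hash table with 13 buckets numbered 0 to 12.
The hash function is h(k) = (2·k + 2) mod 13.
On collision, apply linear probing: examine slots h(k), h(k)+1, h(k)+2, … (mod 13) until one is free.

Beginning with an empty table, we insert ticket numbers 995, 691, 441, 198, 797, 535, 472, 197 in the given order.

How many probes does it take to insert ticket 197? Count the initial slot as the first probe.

4

995: h=3 -> slot 3
691: h=6 -> slot 6
441: h=0 -> slot 0
198: h=8 -> slot 8
797: h=10 -> slot 10
535: h=6, probe 6,7 -> slot 7
472: h=10, probe 10,11 -> slot 11
197: h=6, probe 6,7,8,9 -> slot 9
Table: [441, -, -, 995, -, -, 691, 535, 198, 197, 797, 472, -]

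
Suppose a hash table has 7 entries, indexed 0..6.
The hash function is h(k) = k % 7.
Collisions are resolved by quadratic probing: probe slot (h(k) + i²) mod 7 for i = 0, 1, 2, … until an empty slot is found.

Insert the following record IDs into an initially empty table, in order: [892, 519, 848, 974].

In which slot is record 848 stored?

892 hashes to 3; slot 3 is free → place at 3.
519 hashes to 1; slot 1 is free → place at 1.
848 hashes to 1; 1 taken → place at 2.
974 hashes to 1; 1,2 taken → place at 5.
Table: [-, 519, 848, 892, -, 974, -]

2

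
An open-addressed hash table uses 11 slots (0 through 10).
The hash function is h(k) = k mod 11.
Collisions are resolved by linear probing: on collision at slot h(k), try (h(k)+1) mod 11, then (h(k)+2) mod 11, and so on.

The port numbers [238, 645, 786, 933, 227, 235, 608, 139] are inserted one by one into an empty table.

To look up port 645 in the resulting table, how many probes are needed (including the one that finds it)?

2

238 hashes to 7; slot 7 is free → place at 7.
645 hashes to 7; 7 taken → place at 8.
786 hashes to 5; slot 5 is free → place at 5.
933 hashes to 9; slot 9 is free → place at 9.
227 hashes to 7; 7,8,9 taken → place at 10.
235 hashes to 4; slot 4 is free → place at 4.
608 hashes to 3; slot 3 is free → place at 3.
139 hashes to 7; 7,8,9,10 taken → place at 0.
Table: [139, —, —, 608, 235, 786, —, 238, 645, 933, 227]
Lookup 645: h=7, probe 7,8 → found at 8.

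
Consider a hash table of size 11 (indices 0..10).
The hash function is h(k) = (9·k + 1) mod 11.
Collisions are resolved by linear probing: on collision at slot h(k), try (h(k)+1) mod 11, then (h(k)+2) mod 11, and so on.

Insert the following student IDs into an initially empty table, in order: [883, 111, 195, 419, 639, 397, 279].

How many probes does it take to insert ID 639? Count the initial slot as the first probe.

Insert 883: h=6, slot 6 empty => index 6.
Insert 111: h=10, slot 10 empty => index 10.
Insert 195: h=7, slot 7 empty => index 7.
Insert 419: h=10, slot 10 occupied => index 0.
Insert 639: h=10, slots 10,0 occupied => index 1.
Insert 397: h=10, slots 10,0,1 occupied => index 2.
Insert 279: h=4, slot 4 empty => index 4.
Table: [419, 639, 397, -, 279, -, 883, 195, -, -, 111]

3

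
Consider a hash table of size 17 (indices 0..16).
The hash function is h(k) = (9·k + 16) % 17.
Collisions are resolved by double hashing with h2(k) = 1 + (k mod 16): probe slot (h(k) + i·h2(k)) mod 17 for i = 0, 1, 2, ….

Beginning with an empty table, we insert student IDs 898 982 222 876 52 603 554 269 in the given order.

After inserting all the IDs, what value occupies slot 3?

898 hashes to 6; slot 6 is free => place at 6.
982 hashes to 14; slot 14 is free => place at 14.
222 hashes to 8; slot 8 is free => place at 8.
876 hashes to 12; slot 12 is free => place at 12.
52 hashes to 8, h2=5; 8 taken => place at 13.
603 hashes to 3; slot 3 is free => place at 3.
554 hashes to 4; slot 4 is free => place at 4.
269 hashes to 6, h2=14; 6,3 taken => place at 0.
Table: [269, ., ., 603, 554, ., 898, ., 222, ., ., ., 876, 52, 982, ., .]

603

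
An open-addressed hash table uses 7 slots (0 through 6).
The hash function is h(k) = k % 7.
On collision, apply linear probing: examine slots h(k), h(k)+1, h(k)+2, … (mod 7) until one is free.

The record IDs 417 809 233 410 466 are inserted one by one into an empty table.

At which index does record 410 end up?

6

417: h=4 -> slot 4
809: h=4, probe 4,5 -> slot 5
233: h=2 -> slot 2
410: h=4, probe 4,5,6 -> slot 6
466: h=4, probe 4,5,6,0 -> slot 0
Table: [466, ., 233, ., 417, 809, 410]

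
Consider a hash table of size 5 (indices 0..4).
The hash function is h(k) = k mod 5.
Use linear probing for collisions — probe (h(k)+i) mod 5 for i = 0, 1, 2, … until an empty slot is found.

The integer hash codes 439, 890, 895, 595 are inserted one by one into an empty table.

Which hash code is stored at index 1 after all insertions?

439 hashes to 4; slot 4 is free → place at 4.
890 hashes to 0; slot 0 is free → place at 0.
895 hashes to 0; 0 taken → place at 1.
595 hashes to 0; 0,1 taken → place at 2.
Table: [890, 895, 595, —, 439]

895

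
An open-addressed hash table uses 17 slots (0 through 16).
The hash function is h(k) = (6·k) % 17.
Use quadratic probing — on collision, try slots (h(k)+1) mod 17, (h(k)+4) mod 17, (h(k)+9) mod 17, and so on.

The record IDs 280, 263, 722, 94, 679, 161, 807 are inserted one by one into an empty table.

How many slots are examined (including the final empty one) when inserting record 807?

280: h=14 → slot 14
263: h=14, probe 14,15 → slot 15
722: h=14, probe 14,15,1 → slot 1
94: h=3 → slot 3
679: h=11 → slot 11
161: h=14, probe 14,15,1,6 → slot 6
807: h=14, probe 14,15,1,6,13 → slot 13
Table: [., 722, ., 94, ., ., 161, ., ., ., ., 679, ., 807, 280, 263, .]

5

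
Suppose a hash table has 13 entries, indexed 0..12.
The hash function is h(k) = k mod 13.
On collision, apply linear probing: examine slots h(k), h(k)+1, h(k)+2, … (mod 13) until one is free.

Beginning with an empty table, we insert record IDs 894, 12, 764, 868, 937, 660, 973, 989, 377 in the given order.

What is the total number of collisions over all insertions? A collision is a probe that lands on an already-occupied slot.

22

Insert 894: h=10, slot 10 empty → index 10.
Insert 12: h=12, slot 12 empty → index 12.
Insert 764: h=10, slot 10 occupied → index 11.
Insert 868: h=10, slots 10,11,12 occupied → index 0.
Insert 937: h=1, slot 1 empty → index 1.
Insert 660: h=10, slots 10,11,12,0,1 occupied → index 2.
Insert 973: h=11, slots 11,12,0,1,2 occupied → index 3.
Insert 989: h=1, slots 1,2,3 occupied → index 4.
Insert 377: h=0, slots 0,1,2,3,4 occupied → index 5.
Table: [868, 937, 660, 973, 989, 377, _, _, _, _, 894, 764, 12]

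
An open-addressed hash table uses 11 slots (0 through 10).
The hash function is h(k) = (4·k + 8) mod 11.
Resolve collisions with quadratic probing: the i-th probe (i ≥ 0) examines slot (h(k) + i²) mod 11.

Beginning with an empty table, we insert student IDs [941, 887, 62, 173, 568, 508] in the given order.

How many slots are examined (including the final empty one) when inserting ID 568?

4

941 hashes to 10; slot 10 is free → place at 10.
887 hashes to 3; slot 3 is free → place at 3.
62 hashes to 3; 3 taken → place at 4.
173 hashes to 7; slot 7 is free → place at 7.
568 hashes to 3; 3,4,7 taken → place at 1.
508 hashes to 5; slot 5 is free → place at 5.
Table: [_, 568, _, 887, 62, 508, _, 173, _, _, 941]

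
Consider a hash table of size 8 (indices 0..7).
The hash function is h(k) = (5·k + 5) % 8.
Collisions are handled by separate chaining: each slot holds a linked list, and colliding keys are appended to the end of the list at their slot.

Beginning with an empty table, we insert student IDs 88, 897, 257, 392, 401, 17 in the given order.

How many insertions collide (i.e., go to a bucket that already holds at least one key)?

Insert 88: h=5, bucket 5 empty → new chain.
Insert 897: h=2, bucket 2 empty → new chain.
Insert 257: h=2, bucket 2 nonempty → append to chain.
Insert 392: h=5, bucket 5 nonempty → append to chain.
Insert 401: h=2, bucket 2 nonempty → append to chain.
Insert 17: h=2, bucket 2 nonempty → append to chain.
Final buckets:
0: —
1: —
2: 897 -> 257 -> 401 -> 17
3: —
4: —
5: 88 -> 392
6: —
7: —

4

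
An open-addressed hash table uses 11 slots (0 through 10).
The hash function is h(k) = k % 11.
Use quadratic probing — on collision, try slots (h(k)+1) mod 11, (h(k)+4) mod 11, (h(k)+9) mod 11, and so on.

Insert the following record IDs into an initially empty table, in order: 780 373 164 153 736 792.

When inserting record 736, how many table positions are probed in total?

5

780 hashes to 10; slot 10 is free => place at 10.
373 hashes to 10; 10 taken => place at 0.
164 hashes to 10; 10,0 taken => place at 3.
153 hashes to 10; 10,0,3 taken => place at 8.
736 hashes to 10; 10,0,3,8 taken => place at 4.
792 hashes to 0; 0 taken => place at 1.
Table: [373, 792, ., 164, 736, ., ., ., 153, ., 780]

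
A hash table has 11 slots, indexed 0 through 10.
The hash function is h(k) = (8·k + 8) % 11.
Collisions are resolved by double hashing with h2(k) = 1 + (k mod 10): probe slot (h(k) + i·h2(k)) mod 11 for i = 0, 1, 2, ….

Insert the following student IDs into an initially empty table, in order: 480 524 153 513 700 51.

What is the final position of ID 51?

4

480 hashes to 9; slot 9 is free -> place at 9.
524 hashes to 9, h2=5; 9 taken -> place at 3.
153 hashes to 0; slot 0 is free -> place at 0.
513 hashes to 9, h2=4; 9 taken -> place at 2.
700 hashes to 9, h2=1; 9 taken -> place at 10.
51 hashes to 9, h2=2; 9,0,2 taken -> place at 4.
Table: [153, ., 513, 524, 51, ., ., ., ., 480, 700]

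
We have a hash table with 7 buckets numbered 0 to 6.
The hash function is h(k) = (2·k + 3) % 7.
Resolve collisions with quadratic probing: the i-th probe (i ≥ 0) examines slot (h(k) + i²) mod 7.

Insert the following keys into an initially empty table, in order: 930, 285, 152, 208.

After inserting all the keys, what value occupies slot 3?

208

Insert 930: h=1, slot 1 empty → index 1.
Insert 285: h=6, slot 6 empty → index 6.
Insert 152: h=6, slot 6 occupied → index 0.
Insert 208: h=6, slots 6,0 occupied → index 3.
Table: [152, 930, _, 208, _, _, 285]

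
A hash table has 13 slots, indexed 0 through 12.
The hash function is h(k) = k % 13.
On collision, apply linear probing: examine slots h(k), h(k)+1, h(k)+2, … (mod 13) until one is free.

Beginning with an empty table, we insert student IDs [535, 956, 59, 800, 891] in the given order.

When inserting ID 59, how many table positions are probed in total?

2

535 hashes to 2; slot 2 is free -> place at 2.
956 hashes to 7; slot 7 is free -> place at 7.
59 hashes to 7; 7 taken -> place at 8.
800 hashes to 7; 7,8 taken -> place at 9.
891 hashes to 7; 7,8,9 taken -> place at 10.
Table: [∅, ∅, 535, ∅, ∅, ∅, ∅, 956, 59, 800, 891, ∅, ∅]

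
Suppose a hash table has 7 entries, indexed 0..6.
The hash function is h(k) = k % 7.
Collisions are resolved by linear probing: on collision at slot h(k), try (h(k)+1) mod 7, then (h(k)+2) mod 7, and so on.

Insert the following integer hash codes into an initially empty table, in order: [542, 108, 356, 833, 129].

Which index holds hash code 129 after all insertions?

5

Insert 542: h=3, slot 3 empty -> index 3.
Insert 108: h=3, slot 3 occupied -> index 4.
Insert 356: h=6, slot 6 empty -> index 6.
Insert 833: h=0, slot 0 empty -> index 0.
Insert 129: h=3, slots 3,4 occupied -> index 5.
Table: [833, -, -, 542, 108, 129, 356]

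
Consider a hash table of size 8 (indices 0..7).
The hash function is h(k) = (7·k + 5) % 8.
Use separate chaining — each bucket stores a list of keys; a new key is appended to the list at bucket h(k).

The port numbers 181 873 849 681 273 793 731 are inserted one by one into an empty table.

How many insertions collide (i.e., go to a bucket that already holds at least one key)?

Insert 181: h=0, bucket 0 empty → new chain.
Insert 873: h=4, bucket 4 empty → new chain.
Insert 849: h=4, bucket 4 nonempty → append to chain.
Insert 681: h=4, bucket 4 nonempty → append to chain.
Insert 273: h=4, bucket 4 nonempty → append to chain.
Insert 793: h=4, bucket 4 nonempty → append to chain.
Insert 731: h=2, bucket 2 empty → new chain.
Final buckets:
0: 181
1: —
2: 731
3: —
4: 873 -> 849 -> 681 -> 273 -> 793
5: —
6: —
7: —

4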